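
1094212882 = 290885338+803327544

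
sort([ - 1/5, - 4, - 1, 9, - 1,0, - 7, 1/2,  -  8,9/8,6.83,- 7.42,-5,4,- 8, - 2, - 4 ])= [ - 8, - 8, - 7.42,-7 ,-5, - 4, - 4, - 2, - 1, - 1, - 1/5,  0, 1/2, 9/8,4, 6.83,9 ]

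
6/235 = 6/235 = 0.03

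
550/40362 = 275/20181 = 0.01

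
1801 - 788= 1013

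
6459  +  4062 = 10521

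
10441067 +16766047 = 27207114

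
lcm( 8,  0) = 0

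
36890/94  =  392 + 21/47 =392.45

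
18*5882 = 105876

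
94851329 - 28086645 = 66764684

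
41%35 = 6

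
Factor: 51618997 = 137^1 * 577^1*653^1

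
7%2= 1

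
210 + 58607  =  58817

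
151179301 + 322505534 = 473684835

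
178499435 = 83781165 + 94718270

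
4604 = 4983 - 379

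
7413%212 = 205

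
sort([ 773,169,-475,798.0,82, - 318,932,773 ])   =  [ - 475, - 318,82,169,773,773, 798.0,932]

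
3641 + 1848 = 5489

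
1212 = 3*404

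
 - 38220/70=-546=- 546.00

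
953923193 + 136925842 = 1090849035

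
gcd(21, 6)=3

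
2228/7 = 318 + 2/7 = 318.29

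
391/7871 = 23/463 = 0.05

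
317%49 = 23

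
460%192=76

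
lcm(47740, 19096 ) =95480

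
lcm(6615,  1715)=46305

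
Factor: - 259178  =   - 2^1 * 129589^1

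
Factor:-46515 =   -  3^1*5^1 * 7^1 * 443^1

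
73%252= 73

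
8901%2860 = 321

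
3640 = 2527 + 1113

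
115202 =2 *57601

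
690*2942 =2029980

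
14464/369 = 39 + 73/369 = 39.20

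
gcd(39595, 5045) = 5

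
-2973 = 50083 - 53056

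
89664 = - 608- -90272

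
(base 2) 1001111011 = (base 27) NE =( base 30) l5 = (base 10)635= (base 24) 12b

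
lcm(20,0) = 0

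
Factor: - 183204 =-2^2*3^2*7^1 * 727^1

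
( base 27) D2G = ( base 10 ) 9547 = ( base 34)88r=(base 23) I12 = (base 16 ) 254B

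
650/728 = 25/28  =  0.89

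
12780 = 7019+5761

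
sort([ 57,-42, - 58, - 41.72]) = [-58,- 42,  -  41.72, 57]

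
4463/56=4463/56 = 79.70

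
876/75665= 876/75665 = 0.01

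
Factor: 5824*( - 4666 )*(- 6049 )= 2^7*7^1*13^1*23^1*263^1*2333^1 = 164380268416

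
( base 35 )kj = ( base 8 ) 1317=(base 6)3155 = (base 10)719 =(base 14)395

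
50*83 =4150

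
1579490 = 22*71795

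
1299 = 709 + 590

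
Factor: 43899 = 3^1*14633^1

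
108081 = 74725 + 33356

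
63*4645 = 292635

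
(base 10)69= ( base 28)2d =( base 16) 45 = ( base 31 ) 27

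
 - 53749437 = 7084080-60833517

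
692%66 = 32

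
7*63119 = 441833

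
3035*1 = 3035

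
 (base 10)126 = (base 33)3R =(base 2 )1111110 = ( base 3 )11200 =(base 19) 6C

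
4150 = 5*830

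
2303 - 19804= - 17501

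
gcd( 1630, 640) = 10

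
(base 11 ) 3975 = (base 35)47J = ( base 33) 4OG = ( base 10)5164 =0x142c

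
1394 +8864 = 10258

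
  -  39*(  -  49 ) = 1911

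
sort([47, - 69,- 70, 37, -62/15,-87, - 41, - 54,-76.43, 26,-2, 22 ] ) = [-87, - 76.43, - 70, - 69,  -  54, - 41, - 62/15,-2,22, 26, 37, 47]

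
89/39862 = 89/39862 = 0.00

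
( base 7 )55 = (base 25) 1f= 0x28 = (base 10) 40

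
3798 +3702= 7500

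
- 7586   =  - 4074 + -3512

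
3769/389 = 9 + 268/389= 9.69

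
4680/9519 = 1560/3173 = 0.49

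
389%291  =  98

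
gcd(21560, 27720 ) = 3080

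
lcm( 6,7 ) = 42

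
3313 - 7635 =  - 4322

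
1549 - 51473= - 49924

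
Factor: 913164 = 2^2*3^1*7^2*1553^1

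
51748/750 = 25874/375 = 69.00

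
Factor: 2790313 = 43^1*64891^1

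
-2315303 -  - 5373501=3058198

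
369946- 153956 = 215990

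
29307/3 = 9769 = 9769.00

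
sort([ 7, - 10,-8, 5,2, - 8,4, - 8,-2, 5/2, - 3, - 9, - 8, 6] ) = [ - 10, - 9,  -  8, - 8, - 8,-8, - 3, - 2, 2, 5/2, 4, 5,6, 7 ] 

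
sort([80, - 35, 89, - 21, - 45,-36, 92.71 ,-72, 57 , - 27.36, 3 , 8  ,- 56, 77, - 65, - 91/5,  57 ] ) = [ - 72, - 65  ,-56, - 45, - 36, - 35,  -  27.36 ,-21, - 91/5,3,8,57,57 , 77,  80, 89, 92.71 ] 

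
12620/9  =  1402  +  2/9 = 1402.22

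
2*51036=102072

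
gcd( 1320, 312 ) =24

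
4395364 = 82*53602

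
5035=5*1007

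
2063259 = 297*6947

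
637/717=637/717 =0.89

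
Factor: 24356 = 2^2*6089^1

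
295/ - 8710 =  - 1  +  1683/1742 =- 0.03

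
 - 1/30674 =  - 1/30674 = - 0.00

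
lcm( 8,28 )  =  56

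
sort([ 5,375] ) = [5, 375] 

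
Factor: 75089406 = 2^1 *3^1*7^1*19^1*73^1*1289^1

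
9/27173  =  9/27173 =0.00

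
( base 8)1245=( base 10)677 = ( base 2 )1010100101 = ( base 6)3045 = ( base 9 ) 832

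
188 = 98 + 90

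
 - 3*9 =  - 27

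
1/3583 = 1/3583= 0.00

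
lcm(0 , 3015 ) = 0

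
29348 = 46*638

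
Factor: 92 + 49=141 = 3^1*47^1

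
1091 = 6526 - 5435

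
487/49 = 9+46/49 =9.94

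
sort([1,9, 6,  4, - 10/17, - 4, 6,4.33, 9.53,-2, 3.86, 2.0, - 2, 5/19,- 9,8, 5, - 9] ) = [ - 9, - 9, - 4, - 2, - 2, - 10/17 , 5/19,1, 2.0, 3.86,  4,4.33,5, 6, 6,  8,9, 9.53 ] 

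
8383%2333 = 1384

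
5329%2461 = 407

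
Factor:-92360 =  - 2^3*5^1*2309^1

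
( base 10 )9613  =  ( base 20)140D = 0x258d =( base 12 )5691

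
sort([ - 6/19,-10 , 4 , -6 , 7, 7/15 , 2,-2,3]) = [ - 10 , - 6,  -  2, - 6/19,  7/15 , 2, 3,4,7]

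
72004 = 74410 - 2406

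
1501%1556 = 1501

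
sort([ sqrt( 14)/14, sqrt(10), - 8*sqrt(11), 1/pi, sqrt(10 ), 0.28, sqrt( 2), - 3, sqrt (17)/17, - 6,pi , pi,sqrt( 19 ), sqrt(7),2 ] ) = [- 8*sqrt ( 11), - 6, - 3, sqrt( 17)/17, sqrt(14)/14, 0.28,1/pi, sqrt( 2), 2,sqrt( 7),pi,  pi,sqrt( 10), sqrt( 10), sqrt (19)]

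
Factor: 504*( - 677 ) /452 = - 85302/113 = -  2^1  *3^2*7^1*113^(-1)* 677^1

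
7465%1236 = 49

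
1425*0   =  0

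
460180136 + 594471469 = 1054651605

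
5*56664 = 283320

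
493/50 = 9 + 43/50 = 9.86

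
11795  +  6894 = 18689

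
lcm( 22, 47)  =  1034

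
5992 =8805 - 2813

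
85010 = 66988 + 18022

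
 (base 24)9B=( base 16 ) e3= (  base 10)227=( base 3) 22102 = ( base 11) 197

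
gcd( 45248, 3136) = 448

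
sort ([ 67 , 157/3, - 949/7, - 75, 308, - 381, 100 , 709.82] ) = [ - 381, - 949/7,-75 , 157/3, 67,100,308, 709.82 ]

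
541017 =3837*141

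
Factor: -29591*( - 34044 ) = 1007396004 = 2^2 *3^1*127^1*233^1 * 2837^1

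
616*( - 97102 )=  - 59814832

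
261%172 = 89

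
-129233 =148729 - 277962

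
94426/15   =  94426/15 = 6295.07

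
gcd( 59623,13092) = 1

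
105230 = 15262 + 89968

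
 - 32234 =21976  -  54210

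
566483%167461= 64100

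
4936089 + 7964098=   12900187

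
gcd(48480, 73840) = 80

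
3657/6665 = 3657/6665 = 0.55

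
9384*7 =65688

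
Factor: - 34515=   -  3^2*5^1*13^1*59^1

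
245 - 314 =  - 69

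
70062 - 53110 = 16952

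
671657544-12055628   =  659601916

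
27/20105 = 27/20105 = 0.00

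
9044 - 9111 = - 67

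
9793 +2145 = 11938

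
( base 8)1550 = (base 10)872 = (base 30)t2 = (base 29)112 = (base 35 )OW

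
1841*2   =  3682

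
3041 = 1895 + 1146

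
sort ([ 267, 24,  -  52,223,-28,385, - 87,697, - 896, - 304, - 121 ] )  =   [ - 896,  -  304, - 121, - 87,  -  52, - 28 , 24,223,267,385,697 ]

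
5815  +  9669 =15484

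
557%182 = 11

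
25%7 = 4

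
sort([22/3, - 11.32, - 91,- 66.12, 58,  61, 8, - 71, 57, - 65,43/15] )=[ - 91, - 71, - 66.12, - 65, - 11.32, 43/15, 22/3, 8,  57, 58, 61 ]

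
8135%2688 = 71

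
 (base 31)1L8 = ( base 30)1O0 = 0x654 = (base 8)3124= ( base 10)1620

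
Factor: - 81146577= - 3^1 *3821^1*7079^1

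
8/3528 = 1/441 = 0.00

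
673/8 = 84+1/8= 84.12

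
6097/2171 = 469/167 = 2.81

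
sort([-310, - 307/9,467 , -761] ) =[-761,-310, - 307/9, 467 ]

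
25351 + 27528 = 52879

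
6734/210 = 481/15= 32.07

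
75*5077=380775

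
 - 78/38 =-3 + 18/19 = -2.05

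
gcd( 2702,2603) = 1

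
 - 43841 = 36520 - 80361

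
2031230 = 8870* 229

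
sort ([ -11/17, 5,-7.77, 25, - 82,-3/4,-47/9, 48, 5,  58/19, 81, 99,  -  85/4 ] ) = [-82,-85/4, - 7.77, - 47/9,-3/4, - 11/17, 58/19,5 , 5,  25,48, 81, 99]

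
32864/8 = 4108 = 4108.00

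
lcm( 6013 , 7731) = 54117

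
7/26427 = 7/26427 = 0.00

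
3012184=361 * 8344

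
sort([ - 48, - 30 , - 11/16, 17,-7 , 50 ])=[ - 48, - 30, - 7, - 11/16,17,50] 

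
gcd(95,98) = 1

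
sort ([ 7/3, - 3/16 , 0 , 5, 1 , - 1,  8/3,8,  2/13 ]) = [  -  1, - 3/16,0,2/13,1, 7/3,8/3, 5,  8]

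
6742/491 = 13+359/491 =13.73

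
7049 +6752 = 13801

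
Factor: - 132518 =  - 2^1*173^1*383^1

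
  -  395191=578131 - 973322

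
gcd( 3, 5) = 1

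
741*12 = 8892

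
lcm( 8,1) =8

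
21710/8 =10855/4 = 2713.75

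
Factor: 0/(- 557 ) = 0^1 = 0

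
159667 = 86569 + 73098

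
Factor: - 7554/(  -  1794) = 13^(-1 ) * 23^( - 1 )*1259^1=   1259/299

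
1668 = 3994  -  2326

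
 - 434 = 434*( - 1)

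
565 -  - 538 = 1103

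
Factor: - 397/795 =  - 3^ ( - 1)*5^( - 1 ) * 53^(-1)*397^1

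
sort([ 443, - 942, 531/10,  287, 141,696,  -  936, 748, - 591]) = [ - 942,-936,-591, 531/10, 141,287, 443, 696 , 748] 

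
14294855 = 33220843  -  18925988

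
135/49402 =135/49402 = 0.00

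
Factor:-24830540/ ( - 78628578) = 2^1*3^(-1) * 5^1*17^1*10433^1*1872109^( - 1) = 1773610/5616327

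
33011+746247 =779258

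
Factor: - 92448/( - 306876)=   2^3*3^2*239^( - 1 ) = 72/239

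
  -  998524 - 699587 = -1698111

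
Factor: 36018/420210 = 3/35  =  3^1*5^( - 1)*7^(-1)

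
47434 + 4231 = 51665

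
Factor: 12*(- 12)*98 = -14112=- 2^5 * 3^2*7^2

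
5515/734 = 5515/734 = 7.51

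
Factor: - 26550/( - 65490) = 3^1*5^1 * 37^( - 1 )  =  15/37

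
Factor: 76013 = 7^1*10859^1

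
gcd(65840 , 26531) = 1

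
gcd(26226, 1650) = 6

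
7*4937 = 34559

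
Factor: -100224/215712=  -  348/749 = - 2^2*3^1*7^( - 1) * 29^1*107^ (- 1 )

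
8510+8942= 17452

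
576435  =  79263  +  497172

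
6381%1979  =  444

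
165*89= 14685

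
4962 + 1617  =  6579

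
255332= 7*36476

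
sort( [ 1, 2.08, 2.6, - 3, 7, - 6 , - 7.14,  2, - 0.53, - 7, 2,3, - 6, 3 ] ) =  [  -  7.14, - 7, - 6, - 6, - 3, - 0.53  ,  1,  2,  2, 2.08, 2.6, 3, 3, 7]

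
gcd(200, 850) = 50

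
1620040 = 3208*505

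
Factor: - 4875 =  - 3^1*5^3*13^1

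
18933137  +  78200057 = 97133194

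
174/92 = 1+41/46 =1.89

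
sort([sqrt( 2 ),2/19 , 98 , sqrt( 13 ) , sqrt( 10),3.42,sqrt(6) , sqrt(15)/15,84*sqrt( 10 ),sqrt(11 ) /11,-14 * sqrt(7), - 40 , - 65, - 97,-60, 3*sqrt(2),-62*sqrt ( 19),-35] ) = [-62*sqrt(19),-97,-65, - 60 ,  -  40,-14 *sqrt(7),-35,2/19,sqrt( 15 )/15, sqrt (11)/11, sqrt(2 ), sqrt( 6) , sqrt( 10), 3.42, sqrt(13) , 3*sqrt(2 ),98,84 * sqrt ( 10)] 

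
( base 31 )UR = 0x3BD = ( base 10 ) 957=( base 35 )RC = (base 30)11r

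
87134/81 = 87134/81 = 1075.73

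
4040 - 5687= - 1647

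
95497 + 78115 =173612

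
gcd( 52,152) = 4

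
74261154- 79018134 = - 4756980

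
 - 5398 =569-5967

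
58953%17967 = 5052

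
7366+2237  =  9603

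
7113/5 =7113/5 = 1422.60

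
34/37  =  34/37 = 0.92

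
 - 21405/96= -7135/32 =- 222.97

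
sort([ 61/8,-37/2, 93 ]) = [-37/2,61/8, 93 ]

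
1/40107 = 1/40107 = 0.00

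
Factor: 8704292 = 2^2 * 29^1*75037^1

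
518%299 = 219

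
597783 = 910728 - 312945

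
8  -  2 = 6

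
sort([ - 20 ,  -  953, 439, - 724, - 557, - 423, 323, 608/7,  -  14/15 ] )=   [ - 953,  -  724, - 557  , - 423,-20 , - 14/15,608/7,323, 439 ] 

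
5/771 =5/771= 0.01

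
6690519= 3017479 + 3673040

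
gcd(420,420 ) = 420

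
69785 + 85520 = 155305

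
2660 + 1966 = 4626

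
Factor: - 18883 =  - 23^1 *821^1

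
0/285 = 0=0.00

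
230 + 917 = 1147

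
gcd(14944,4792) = 8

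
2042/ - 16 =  - 128 + 3/8 = - 127.62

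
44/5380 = 11/1345 = 0.01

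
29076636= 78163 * 372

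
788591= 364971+423620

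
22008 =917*24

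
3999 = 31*129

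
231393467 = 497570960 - 266177493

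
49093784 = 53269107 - 4175323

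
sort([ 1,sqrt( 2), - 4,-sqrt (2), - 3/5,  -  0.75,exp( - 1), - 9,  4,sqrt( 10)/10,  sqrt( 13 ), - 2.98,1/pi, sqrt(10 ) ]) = [ - 9, - 4, -2.98 , - sqrt(2),-0.75,  -  3/5, sqrt(10)/10, 1/pi, exp(-1),  1,sqrt(2 ),  sqrt(10),  sqrt( 13),4]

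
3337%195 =22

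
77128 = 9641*8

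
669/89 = 669/89 = 7.52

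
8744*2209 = 19315496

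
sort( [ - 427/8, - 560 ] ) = [ - 560, - 427/8]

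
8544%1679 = 149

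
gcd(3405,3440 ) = 5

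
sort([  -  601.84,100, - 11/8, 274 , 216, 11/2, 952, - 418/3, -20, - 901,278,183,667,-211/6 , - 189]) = [ - 901,-601.84, - 189, - 418/3, - 211/6, - 20, - 11/8, 11/2, 100,183,  216, 274, 278,667,952] 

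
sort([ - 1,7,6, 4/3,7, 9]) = [ - 1 , 4/3,6,7 , 7,9 ]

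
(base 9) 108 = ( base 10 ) 89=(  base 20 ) 49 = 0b1011001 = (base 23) 3K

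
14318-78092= -63774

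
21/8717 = 21/8717  =  0.00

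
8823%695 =483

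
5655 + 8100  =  13755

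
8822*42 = 370524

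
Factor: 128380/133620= 49/51 = 3^( - 1)  *7^2*17^(-1)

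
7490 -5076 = 2414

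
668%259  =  150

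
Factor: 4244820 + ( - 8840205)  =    -  4595385 = - 3^1*5^1*306359^1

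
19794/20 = 9897/10  =  989.70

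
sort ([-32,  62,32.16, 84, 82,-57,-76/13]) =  [ - 57,-32, - 76/13,  32.16 , 62,82,84]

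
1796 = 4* 449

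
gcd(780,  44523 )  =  3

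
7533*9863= 74297979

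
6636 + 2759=9395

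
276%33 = 12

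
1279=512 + 767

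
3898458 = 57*68394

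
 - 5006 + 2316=  -  2690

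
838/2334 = 419/1167 = 0.36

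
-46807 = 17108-63915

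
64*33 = 2112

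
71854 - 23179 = 48675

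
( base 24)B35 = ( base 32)68d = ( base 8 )14415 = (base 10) 6413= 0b1100100001101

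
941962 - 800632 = 141330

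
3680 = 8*460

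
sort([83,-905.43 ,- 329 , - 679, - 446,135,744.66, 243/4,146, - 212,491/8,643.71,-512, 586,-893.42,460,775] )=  [- 905.43,- 893.42, - 679, - 512,-446, - 329, - 212, 243/4,491/8,83, 135, 146,460,586,643.71, 744.66,775 ]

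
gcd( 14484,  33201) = 51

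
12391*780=9664980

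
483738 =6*80623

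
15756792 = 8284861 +7471931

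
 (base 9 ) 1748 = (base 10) 1340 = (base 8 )2474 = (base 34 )15e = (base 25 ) 23f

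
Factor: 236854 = 2^1*19^1*23^1*271^1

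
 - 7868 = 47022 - 54890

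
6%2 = 0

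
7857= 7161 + 696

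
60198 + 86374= 146572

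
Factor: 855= 3^2 * 5^1 * 19^1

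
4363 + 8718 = 13081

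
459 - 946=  - 487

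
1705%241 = 18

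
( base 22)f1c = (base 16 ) 1C7E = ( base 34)6AI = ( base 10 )7294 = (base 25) bgj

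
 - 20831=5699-26530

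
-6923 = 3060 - 9983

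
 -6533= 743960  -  750493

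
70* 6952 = 486640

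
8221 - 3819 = 4402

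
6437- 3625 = 2812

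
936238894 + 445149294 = 1381388188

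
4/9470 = 2/4735 = 0.00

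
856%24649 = 856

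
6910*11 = 76010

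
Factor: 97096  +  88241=3^2*20593^1 = 185337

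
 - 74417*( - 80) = 5953360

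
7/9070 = 7/9070 = 0.00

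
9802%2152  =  1194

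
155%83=72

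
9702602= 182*53311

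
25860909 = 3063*8443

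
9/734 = 9/734 =0.01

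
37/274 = 37/274 = 0.14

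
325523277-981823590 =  - 656300313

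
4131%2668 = 1463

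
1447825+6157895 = 7605720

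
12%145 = 12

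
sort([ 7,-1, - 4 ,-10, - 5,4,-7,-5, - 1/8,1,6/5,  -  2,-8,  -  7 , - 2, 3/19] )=[ - 10,-8, - 7, - 7, - 5  ,  -  5, - 4, - 2, - 2, - 1,-1/8, 3/19,1,6/5 , 4,7 ] 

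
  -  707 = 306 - 1013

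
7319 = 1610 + 5709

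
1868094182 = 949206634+918887548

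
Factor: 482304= 2^10* 3^1*157^1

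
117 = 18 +99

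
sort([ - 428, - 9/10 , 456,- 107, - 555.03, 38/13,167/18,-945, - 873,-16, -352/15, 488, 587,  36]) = [-945,-873,  -  555.03, - 428, - 107, - 352/15,  -  16, - 9/10 , 38/13, 167/18,36, 456 , 488, 587] 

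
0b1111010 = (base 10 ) 122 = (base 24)52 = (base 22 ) 5C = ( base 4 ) 1322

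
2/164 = 1/82= 0.01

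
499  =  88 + 411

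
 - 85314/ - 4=21328 + 1/2 = 21328.50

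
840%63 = 21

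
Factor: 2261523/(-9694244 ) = -2^(  -  2)*3^1*7^( - 1)*11^1*68531^1 *346223^(-1 )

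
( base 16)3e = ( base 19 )35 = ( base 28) 26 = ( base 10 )62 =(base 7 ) 116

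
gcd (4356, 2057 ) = 121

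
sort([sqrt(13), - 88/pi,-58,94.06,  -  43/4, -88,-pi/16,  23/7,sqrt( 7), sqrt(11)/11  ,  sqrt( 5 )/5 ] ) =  [-88, - 58,-88/pi,-43/4,-pi/16,sqrt( 11 )/11, sqrt(5 )/5, sqrt( 7 ), 23/7,sqrt( 13 ),94.06 ] 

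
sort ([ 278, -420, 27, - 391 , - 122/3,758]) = [ - 420, - 391, - 122/3,  27,  278, 758] 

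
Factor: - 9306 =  - 2^1*3^2*11^1*47^1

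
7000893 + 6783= 7007676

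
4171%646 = 295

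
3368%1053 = 209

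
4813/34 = 4813/34 = 141.56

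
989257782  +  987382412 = 1976640194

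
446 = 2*223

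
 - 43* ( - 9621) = 413703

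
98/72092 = 49/36046 = 0.00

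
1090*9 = 9810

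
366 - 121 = 245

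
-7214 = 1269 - 8483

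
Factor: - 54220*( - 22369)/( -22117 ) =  - 1212847180/22117 = - 2^2*5^1 * 17^ ( - 1)*1301^( - 1 )*2711^1 * 22369^1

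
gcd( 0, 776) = 776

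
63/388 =63/388 = 0.16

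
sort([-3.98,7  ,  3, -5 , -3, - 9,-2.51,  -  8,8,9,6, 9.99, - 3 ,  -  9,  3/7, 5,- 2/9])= [-9, - 9, - 8, - 5 ,-3.98, - 3,-3,  -  2.51, - 2/9,3/7,3 , 5, 6,7,8,9, 9.99]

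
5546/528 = 10 + 133/264 =10.50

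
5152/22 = 234  +  2/11 = 234.18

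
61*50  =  3050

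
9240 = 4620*2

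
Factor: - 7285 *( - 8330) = 60684050= 2^1*5^2*7^2 * 17^1*31^1*47^1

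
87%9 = 6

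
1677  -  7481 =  - 5804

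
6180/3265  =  1 + 583/653 = 1.89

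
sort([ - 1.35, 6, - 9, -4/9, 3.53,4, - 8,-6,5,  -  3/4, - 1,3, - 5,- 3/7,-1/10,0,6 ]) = [ - 9,-8,-6, - 5,  -  1.35, - 1, - 3/4, - 4/9,  -  3/7,-1/10, 0,3,3.53,  4, 5,6,6]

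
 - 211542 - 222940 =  - 434482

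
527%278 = 249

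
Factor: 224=2^5*7^1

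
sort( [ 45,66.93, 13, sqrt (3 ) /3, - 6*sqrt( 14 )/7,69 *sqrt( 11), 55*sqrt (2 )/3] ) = [ - 6*sqrt( 14)/7, sqrt(3) /3 , 13, 55*sqrt (2)/3, 45,66.93 , 69*sqrt (11 ) ]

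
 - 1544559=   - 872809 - 671750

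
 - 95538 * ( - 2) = 191076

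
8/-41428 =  - 2/10357 = -0.00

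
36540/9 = 4060 = 4060.00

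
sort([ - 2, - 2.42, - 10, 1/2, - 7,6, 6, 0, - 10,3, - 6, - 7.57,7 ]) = [ - 10,  -  10, - 7.57,-7, - 6,  -  2.42, - 2, 0,1/2,3, 6, 6,7]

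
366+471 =837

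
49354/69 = 715  +  19/69 = 715.28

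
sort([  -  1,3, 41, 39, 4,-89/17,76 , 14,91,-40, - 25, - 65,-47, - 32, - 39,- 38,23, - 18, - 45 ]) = [ - 65, -47, - 45, - 40, - 39 , - 38, - 32, - 25, - 18,-89/17, - 1,3, 4, 14 , 23, 39,41, 76, 91 ]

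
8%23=8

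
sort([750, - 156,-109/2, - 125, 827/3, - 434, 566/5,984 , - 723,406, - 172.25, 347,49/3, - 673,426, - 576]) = [- 723, -673,-576, - 434, - 172.25, - 156, - 125 , - 109/2 , 49/3, 566/5, 827/3, 347, 406, 426,750 , 984]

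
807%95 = 47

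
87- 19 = 68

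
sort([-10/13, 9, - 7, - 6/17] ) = [-7, - 10/13, - 6/17, 9]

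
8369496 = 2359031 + 6010465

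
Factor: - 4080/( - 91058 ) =2040/45529 = 2^3*3^1*5^1*11^( - 1 )*17^1*4139^( - 1 )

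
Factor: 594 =2^1*3^3*11^1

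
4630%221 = 210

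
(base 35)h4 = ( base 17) 214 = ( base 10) 599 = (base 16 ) 257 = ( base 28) lb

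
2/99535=2/99535 = 0.00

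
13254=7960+5294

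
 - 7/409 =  - 7/409 = - 0.02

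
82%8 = 2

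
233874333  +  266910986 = 500785319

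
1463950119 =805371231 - -658578888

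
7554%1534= 1418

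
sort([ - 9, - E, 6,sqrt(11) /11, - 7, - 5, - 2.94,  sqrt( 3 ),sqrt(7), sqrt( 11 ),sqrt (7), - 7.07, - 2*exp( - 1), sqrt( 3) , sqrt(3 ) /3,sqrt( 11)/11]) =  [ - 9, - 7.07, - 7, - 5, - 2.94, - E, - 2*exp( -1), sqrt(11 )/11,sqrt( 11)/11,  sqrt(3)/3, sqrt(3),sqrt(3),sqrt( 7),sqrt( 7 ),sqrt(11 ),6 ] 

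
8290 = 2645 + 5645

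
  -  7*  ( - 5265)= 36855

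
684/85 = 8+ 4/85 = 8.05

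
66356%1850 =1606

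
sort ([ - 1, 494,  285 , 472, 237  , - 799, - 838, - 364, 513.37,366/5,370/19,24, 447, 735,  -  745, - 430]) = [-838, - 799,-745,  -  430,-364, - 1,370/19, 24 , 366/5, 237,285, 447,472,494,  513.37,735 ] 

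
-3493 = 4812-8305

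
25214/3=25214/3  =  8404.67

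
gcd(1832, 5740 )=4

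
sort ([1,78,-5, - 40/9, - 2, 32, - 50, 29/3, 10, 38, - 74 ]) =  [  -  74, - 50, - 5, - 40/9, - 2,1, 29/3, 10,  32, 38, 78]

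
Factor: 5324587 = 17^1*313211^1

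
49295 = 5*9859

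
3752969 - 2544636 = 1208333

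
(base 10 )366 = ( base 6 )1410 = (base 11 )303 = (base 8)556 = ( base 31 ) BP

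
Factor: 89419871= 19^1*4706309^1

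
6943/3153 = 2+ 637/3153 = 2.20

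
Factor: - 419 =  - 419^1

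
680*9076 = 6171680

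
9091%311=72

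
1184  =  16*74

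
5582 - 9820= - 4238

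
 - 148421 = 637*( - 233)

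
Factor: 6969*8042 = 56044698 = 2^1 * 3^1*23^1 * 101^1*4021^1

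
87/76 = 1 + 11/76=1.14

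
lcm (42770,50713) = 3549910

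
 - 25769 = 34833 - 60602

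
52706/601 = 52706/601 = 87.70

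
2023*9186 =18583278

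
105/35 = 3 = 3.00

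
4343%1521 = 1301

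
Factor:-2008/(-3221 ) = 2^3*251^1 *3221^( - 1 )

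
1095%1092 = 3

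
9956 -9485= 471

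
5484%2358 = 768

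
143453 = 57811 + 85642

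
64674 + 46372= 111046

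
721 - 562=159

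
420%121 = 57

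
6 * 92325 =553950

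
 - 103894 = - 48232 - 55662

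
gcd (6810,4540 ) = 2270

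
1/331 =1/331 = 0.00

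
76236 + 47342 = 123578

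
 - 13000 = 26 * ( - 500) 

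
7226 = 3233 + 3993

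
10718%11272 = 10718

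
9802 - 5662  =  4140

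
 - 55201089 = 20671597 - 75872686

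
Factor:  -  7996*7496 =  - 2^5*937^1*1999^1=-59938016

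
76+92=168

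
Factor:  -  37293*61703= - 2301089979 = -3^1 * 31^1 * 401^1 * 61703^1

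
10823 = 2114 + 8709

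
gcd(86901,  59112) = 3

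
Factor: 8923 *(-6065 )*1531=- 82854650345 = - 5^1 * 1213^1 * 1531^1*8923^1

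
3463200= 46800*74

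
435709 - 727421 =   -  291712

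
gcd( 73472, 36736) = 36736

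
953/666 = 1+287/666 =1.43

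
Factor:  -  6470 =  - 2^1* 5^1*647^1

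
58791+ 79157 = 137948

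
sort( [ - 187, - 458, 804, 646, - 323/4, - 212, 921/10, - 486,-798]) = [ - 798, - 486, - 458, - 212, - 187, - 323/4, 921/10, 646,804]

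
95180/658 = 47590/329= 144.65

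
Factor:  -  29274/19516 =-3/2  =  -2^(-1)*3^1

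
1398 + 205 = 1603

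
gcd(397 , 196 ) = 1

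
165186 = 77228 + 87958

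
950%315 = 5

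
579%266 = 47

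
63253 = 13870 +49383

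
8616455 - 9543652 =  - 927197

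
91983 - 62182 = 29801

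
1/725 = 1/725  =  0.00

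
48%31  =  17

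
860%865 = 860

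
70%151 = 70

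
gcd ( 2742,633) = 3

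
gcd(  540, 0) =540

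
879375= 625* 1407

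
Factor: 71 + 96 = 167^1 = 167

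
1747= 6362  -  4615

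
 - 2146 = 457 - 2603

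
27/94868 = 27/94868 = 0.00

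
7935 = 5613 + 2322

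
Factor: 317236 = 2^2*79309^1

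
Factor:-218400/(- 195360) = 5^1 * 7^1*11^(- 1) *13^1*37^( - 1)= 455/407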